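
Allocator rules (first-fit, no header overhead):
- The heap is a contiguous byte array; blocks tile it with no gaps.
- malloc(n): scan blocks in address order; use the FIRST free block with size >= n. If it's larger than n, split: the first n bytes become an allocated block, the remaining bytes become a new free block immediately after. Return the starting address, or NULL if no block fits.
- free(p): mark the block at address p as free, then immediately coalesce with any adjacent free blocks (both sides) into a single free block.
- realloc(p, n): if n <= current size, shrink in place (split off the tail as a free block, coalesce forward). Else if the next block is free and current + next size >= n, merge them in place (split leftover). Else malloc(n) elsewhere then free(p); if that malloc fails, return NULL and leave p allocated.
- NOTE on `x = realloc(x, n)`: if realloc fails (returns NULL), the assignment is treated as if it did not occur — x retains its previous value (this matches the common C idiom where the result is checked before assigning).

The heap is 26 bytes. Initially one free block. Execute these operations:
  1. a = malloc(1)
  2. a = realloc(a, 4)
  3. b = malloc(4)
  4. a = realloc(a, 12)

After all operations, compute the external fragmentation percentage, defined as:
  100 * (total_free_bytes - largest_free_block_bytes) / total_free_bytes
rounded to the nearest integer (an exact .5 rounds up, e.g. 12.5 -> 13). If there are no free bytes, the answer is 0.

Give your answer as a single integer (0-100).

Op 1: a = malloc(1) -> a = 0; heap: [0-0 ALLOC][1-25 FREE]
Op 2: a = realloc(a, 4) -> a = 0; heap: [0-3 ALLOC][4-25 FREE]
Op 3: b = malloc(4) -> b = 4; heap: [0-3 ALLOC][4-7 ALLOC][8-25 FREE]
Op 4: a = realloc(a, 12) -> a = 8; heap: [0-3 FREE][4-7 ALLOC][8-19 ALLOC][20-25 FREE]
Free blocks: [4 6] total_free=10 largest=6 -> 100*(10-6)/10 = 400/10 = 40

Answer: 40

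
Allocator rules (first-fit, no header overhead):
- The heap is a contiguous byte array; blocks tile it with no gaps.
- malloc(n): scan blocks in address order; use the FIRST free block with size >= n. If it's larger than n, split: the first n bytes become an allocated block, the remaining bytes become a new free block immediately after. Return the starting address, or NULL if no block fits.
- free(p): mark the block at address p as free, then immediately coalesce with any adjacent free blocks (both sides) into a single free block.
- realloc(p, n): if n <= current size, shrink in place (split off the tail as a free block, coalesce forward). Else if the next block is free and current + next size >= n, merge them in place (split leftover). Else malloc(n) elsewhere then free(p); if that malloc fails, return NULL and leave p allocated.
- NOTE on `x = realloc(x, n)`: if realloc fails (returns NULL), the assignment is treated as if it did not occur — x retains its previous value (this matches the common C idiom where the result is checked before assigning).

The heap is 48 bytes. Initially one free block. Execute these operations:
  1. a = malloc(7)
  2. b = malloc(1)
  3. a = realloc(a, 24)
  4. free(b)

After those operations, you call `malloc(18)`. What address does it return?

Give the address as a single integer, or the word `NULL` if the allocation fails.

Answer: NULL

Derivation:
Op 1: a = malloc(7) -> a = 0; heap: [0-6 ALLOC][7-47 FREE]
Op 2: b = malloc(1) -> b = 7; heap: [0-6 ALLOC][7-7 ALLOC][8-47 FREE]
Op 3: a = realloc(a, 24) -> a = 8; heap: [0-6 FREE][7-7 ALLOC][8-31 ALLOC][32-47 FREE]
Op 4: free(b) -> (freed b); heap: [0-7 FREE][8-31 ALLOC][32-47 FREE]
malloc(18): first-fit scan over [0-7 FREE][8-31 ALLOC][32-47 FREE] -> NULL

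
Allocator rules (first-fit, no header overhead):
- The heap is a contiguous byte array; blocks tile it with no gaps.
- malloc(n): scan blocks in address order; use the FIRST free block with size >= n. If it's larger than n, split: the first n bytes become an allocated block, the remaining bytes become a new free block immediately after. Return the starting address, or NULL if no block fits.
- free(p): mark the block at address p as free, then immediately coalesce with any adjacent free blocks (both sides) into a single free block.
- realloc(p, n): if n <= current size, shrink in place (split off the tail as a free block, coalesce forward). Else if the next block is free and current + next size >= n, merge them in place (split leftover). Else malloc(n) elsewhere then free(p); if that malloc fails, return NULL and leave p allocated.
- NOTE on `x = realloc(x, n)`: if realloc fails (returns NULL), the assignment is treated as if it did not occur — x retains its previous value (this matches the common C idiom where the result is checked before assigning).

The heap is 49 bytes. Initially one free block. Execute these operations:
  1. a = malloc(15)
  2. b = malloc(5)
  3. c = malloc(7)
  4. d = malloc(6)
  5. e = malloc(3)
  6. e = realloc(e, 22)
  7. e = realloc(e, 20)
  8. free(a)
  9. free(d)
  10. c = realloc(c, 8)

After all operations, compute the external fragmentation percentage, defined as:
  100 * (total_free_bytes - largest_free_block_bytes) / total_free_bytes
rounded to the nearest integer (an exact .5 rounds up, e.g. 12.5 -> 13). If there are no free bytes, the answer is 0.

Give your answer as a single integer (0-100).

Answer: 55

Derivation:
Op 1: a = malloc(15) -> a = 0; heap: [0-14 ALLOC][15-48 FREE]
Op 2: b = malloc(5) -> b = 15; heap: [0-14 ALLOC][15-19 ALLOC][20-48 FREE]
Op 3: c = malloc(7) -> c = 20; heap: [0-14 ALLOC][15-19 ALLOC][20-26 ALLOC][27-48 FREE]
Op 4: d = malloc(6) -> d = 27; heap: [0-14 ALLOC][15-19 ALLOC][20-26 ALLOC][27-32 ALLOC][33-48 FREE]
Op 5: e = malloc(3) -> e = 33; heap: [0-14 ALLOC][15-19 ALLOC][20-26 ALLOC][27-32 ALLOC][33-35 ALLOC][36-48 FREE]
Op 6: e = realloc(e, 22) -> NULL (e unchanged); heap: [0-14 ALLOC][15-19 ALLOC][20-26 ALLOC][27-32 ALLOC][33-35 ALLOC][36-48 FREE]
Op 7: e = realloc(e, 20) -> NULL (e unchanged); heap: [0-14 ALLOC][15-19 ALLOC][20-26 ALLOC][27-32 ALLOC][33-35 ALLOC][36-48 FREE]
Op 8: free(a) -> (freed a); heap: [0-14 FREE][15-19 ALLOC][20-26 ALLOC][27-32 ALLOC][33-35 ALLOC][36-48 FREE]
Op 9: free(d) -> (freed d); heap: [0-14 FREE][15-19 ALLOC][20-26 ALLOC][27-32 FREE][33-35 ALLOC][36-48 FREE]
Op 10: c = realloc(c, 8) -> c = 20; heap: [0-14 FREE][15-19 ALLOC][20-27 ALLOC][28-32 FREE][33-35 ALLOC][36-48 FREE]
Free blocks: [15 5 13] total_free=33 largest=15 -> 100*(33-15)/33 = 1800/33 ≈ 54.545 -> rounds to 55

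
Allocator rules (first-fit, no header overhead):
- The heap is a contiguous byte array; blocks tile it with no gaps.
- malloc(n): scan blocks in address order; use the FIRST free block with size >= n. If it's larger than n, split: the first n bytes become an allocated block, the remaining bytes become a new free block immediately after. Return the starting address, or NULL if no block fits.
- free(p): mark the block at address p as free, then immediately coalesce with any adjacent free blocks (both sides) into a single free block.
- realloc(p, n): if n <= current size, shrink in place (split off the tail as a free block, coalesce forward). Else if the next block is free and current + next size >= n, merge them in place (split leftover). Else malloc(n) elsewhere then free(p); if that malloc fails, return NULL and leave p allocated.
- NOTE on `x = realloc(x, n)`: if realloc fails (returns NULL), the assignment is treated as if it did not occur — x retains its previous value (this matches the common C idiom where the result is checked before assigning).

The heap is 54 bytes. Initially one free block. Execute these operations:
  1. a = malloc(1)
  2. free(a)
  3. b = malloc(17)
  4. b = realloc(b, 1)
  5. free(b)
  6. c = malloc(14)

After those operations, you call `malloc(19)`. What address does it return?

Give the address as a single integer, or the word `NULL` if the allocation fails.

Op 1: a = malloc(1) -> a = 0; heap: [0-0 ALLOC][1-53 FREE]
Op 2: free(a) -> (freed a); heap: [0-53 FREE]
Op 3: b = malloc(17) -> b = 0; heap: [0-16 ALLOC][17-53 FREE]
Op 4: b = realloc(b, 1) -> b = 0; heap: [0-0 ALLOC][1-53 FREE]
Op 5: free(b) -> (freed b); heap: [0-53 FREE]
Op 6: c = malloc(14) -> c = 0; heap: [0-13 ALLOC][14-53 FREE]
malloc(19): first-fit scan over [0-13 ALLOC][14-53 FREE] -> 14

Answer: 14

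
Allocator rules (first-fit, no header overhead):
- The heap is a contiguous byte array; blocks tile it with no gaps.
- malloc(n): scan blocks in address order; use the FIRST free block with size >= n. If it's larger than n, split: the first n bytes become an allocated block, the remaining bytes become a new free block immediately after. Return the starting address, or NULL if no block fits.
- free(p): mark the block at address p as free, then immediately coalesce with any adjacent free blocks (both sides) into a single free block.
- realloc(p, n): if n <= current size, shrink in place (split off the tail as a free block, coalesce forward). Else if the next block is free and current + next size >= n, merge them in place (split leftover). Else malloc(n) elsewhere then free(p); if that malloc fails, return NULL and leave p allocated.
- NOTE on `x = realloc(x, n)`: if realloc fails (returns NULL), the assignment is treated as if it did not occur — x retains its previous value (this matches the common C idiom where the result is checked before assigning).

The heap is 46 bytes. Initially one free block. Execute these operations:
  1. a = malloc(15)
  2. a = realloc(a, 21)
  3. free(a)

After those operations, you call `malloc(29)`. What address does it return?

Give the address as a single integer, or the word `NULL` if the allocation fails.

Answer: 0

Derivation:
Op 1: a = malloc(15) -> a = 0; heap: [0-14 ALLOC][15-45 FREE]
Op 2: a = realloc(a, 21) -> a = 0; heap: [0-20 ALLOC][21-45 FREE]
Op 3: free(a) -> (freed a); heap: [0-45 FREE]
malloc(29): first-fit scan over [0-45 FREE] -> 0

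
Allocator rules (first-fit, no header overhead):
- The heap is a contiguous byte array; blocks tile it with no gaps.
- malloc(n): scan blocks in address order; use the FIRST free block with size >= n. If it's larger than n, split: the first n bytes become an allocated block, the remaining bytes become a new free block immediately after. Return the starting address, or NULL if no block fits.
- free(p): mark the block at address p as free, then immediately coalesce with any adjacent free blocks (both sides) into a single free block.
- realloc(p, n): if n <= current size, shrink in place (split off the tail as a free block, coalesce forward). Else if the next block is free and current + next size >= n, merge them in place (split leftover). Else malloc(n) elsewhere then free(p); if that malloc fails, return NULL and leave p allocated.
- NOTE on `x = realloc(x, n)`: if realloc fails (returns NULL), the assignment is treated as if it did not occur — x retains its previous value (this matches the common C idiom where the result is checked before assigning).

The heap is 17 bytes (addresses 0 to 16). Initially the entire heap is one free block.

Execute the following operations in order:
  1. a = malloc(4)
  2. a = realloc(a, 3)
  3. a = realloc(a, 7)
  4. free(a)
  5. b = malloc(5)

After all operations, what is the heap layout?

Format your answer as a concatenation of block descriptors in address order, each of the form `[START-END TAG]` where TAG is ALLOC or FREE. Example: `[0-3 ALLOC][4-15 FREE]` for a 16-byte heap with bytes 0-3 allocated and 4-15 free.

Answer: [0-4 ALLOC][5-16 FREE]

Derivation:
Op 1: a = malloc(4) -> a = 0; heap: [0-3 ALLOC][4-16 FREE]
Op 2: a = realloc(a, 3) -> a = 0; heap: [0-2 ALLOC][3-16 FREE]
Op 3: a = realloc(a, 7) -> a = 0; heap: [0-6 ALLOC][7-16 FREE]
Op 4: free(a) -> (freed a); heap: [0-16 FREE]
Op 5: b = malloc(5) -> b = 0; heap: [0-4 ALLOC][5-16 FREE]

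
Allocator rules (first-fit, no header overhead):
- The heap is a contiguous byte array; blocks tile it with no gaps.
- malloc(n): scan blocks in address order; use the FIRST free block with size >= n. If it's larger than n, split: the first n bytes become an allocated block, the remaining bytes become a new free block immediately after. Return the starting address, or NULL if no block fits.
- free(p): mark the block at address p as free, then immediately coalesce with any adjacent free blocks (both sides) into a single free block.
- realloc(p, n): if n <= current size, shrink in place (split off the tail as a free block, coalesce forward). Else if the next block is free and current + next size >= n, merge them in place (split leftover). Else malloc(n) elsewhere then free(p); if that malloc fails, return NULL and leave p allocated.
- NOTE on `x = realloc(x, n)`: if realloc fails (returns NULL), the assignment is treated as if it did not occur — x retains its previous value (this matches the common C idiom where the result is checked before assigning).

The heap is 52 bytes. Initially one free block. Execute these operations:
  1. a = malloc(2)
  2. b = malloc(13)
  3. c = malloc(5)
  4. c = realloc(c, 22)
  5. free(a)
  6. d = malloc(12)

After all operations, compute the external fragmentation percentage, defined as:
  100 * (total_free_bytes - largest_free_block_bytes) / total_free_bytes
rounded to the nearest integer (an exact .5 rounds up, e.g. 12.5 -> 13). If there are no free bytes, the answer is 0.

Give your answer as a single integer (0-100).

Answer: 40

Derivation:
Op 1: a = malloc(2) -> a = 0; heap: [0-1 ALLOC][2-51 FREE]
Op 2: b = malloc(13) -> b = 2; heap: [0-1 ALLOC][2-14 ALLOC][15-51 FREE]
Op 3: c = malloc(5) -> c = 15; heap: [0-1 ALLOC][2-14 ALLOC][15-19 ALLOC][20-51 FREE]
Op 4: c = realloc(c, 22) -> c = 15; heap: [0-1 ALLOC][2-14 ALLOC][15-36 ALLOC][37-51 FREE]
Op 5: free(a) -> (freed a); heap: [0-1 FREE][2-14 ALLOC][15-36 ALLOC][37-51 FREE]
Op 6: d = malloc(12) -> d = 37; heap: [0-1 FREE][2-14 ALLOC][15-36 ALLOC][37-48 ALLOC][49-51 FREE]
Free blocks: [2 3] total_free=5 largest=3 -> 100*(5-3)/5 = 200/5 = 40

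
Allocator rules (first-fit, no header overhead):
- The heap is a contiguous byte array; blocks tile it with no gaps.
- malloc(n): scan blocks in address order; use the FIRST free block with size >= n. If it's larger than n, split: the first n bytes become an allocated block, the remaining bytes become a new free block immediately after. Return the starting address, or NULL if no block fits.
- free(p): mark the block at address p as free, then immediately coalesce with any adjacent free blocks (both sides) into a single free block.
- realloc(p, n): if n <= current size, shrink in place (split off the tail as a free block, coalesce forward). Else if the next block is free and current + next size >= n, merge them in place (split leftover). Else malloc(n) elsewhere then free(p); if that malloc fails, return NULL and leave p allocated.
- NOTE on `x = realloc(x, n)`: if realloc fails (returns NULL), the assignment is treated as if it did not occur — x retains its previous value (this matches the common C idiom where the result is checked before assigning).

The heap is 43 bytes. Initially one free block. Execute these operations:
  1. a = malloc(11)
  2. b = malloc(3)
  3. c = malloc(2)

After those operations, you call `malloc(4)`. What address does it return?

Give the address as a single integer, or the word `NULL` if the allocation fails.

Answer: 16

Derivation:
Op 1: a = malloc(11) -> a = 0; heap: [0-10 ALLOC][11-42 FREE]
Op 2: b = malloc(3) -> b = 11; heap: [0-10 ALLOC][11-13 ALLOC][14-42 FREE]
Op 3: c = malloc(2) -> c = 14; heap: [0-10 ALLOC][11-13 ALLOC][14-15 ALLOC][16-42 FREE]
malloc(4): first-fit scan over [0-10 ALLOC][11-13 ALLOC][14-15 ALLOC][16-42 FREE] -> 16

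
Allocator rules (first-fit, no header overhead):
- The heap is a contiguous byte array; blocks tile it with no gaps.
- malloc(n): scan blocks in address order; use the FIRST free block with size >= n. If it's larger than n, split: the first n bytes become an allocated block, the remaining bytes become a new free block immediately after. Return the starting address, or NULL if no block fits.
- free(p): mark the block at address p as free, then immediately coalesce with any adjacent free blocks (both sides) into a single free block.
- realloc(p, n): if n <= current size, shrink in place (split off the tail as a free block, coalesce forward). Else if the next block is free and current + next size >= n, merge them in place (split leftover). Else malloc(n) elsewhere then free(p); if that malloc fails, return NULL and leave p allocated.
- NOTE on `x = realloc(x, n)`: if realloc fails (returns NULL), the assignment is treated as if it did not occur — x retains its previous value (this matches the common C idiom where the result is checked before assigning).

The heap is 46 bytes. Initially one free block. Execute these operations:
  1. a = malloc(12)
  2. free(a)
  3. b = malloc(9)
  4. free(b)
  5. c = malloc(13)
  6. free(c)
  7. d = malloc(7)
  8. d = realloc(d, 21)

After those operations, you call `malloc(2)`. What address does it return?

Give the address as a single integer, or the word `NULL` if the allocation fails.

Answer: 21

Derivation:
Op 1: a = malloc(12) -> a = 0; heap: [0-11 ALLOC][12-45 FREE]
Op 2: free(a) -> (freed a); heap: [0-45 FREE]
Op 3: b = malloc(9) -> b = 0; heap: [0-8 ALLOC][9-45 FREE]
Op 4: free(b) -> (freed b); heap: [0-45 FREE]
Op 5: c = malloc(13) -> c = 0; heap: [0-12 ALLOC][13-45 FREE]
Op 6: free(c) -> (freed c); heap: [0-45 FREE]
Op 7: d = malloc(7) -> d = 0; heap: [0-6 ALLOC][7-45 FREE]
Op 8: d = realloc(d, 21) -> d = 0; heap: [0-20 ALLOC][21-45 FREE]
malloc(2): first-fit scan over [0-20 ALLOC][21-45 FREE] -> 21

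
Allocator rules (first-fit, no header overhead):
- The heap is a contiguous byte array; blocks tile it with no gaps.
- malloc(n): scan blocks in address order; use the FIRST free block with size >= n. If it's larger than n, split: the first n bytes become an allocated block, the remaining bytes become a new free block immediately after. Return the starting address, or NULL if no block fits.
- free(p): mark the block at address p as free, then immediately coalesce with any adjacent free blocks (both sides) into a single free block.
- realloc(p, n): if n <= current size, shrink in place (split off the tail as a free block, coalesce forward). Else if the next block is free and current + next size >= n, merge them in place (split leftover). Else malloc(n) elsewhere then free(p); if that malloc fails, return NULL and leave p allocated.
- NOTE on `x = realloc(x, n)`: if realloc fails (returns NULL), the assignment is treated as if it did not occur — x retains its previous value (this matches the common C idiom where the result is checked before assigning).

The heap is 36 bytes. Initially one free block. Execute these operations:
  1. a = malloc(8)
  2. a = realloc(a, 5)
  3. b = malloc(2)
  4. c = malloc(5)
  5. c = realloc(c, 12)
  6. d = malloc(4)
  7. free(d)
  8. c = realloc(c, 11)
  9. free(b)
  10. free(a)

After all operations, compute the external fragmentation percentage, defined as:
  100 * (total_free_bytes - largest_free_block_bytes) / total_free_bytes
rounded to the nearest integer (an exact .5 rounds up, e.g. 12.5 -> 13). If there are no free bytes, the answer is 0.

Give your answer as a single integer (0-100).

Op 1: a = malloc(8) -> a = 0; heap: [0-7 ALLOC][8-35 FREE]
Op 2: a = realloc(a, 5) -> a = 0; heap: [0-4 ALLOC][5-35 FREE]
Op 3: b = malloc(2) -> b = 5; heap: [0-4 ALLOC][5-6 ALLOC][7-35 FREE]
Op 4: c = malloc(5) -> c = 7; heap: [0-4 ALLOC][5-6 ALLOC][7-11 ALLOC][12-35 FREE]
Op 5: c = realloc(c, 12) -> c = 7; heap: [0-4 ALLOC][5-6 ALLOC][7-18 ALLOC][19-35 FREE]
Op 6: d = malloc(4) -> d = 19; heap: [0-4 ALLOC][5-6 ALLOC][7-18 ALLOC][19-22 ALLOC][23-35 FREE]
Op 7: free(d) -> (freed d); heap: [0-4 ALLOC][5-6 ALLOC][7-18 ALLOC][19-35 FREE]
Op 8: c = realloc(c, 11) -> c = 7; heap: [0-4 ALLOC][5-6 ALLOC][7-17 ALLOC][18-35 FREE]
Op 9: free(b) -> (freed b); heap: [0-4 ALLOC][5-6 FREE][7-17 ALLOC][18-35 FREE]
Op 10: free(a) -> (freed a); heap: [0-6 FREE][7-17 ALLOC][18-35 FREE]
Free blocks: [7 18] total_free=25 largest=18 -> 100*(25-18)/25 = 700/25 = 28

Answer: 28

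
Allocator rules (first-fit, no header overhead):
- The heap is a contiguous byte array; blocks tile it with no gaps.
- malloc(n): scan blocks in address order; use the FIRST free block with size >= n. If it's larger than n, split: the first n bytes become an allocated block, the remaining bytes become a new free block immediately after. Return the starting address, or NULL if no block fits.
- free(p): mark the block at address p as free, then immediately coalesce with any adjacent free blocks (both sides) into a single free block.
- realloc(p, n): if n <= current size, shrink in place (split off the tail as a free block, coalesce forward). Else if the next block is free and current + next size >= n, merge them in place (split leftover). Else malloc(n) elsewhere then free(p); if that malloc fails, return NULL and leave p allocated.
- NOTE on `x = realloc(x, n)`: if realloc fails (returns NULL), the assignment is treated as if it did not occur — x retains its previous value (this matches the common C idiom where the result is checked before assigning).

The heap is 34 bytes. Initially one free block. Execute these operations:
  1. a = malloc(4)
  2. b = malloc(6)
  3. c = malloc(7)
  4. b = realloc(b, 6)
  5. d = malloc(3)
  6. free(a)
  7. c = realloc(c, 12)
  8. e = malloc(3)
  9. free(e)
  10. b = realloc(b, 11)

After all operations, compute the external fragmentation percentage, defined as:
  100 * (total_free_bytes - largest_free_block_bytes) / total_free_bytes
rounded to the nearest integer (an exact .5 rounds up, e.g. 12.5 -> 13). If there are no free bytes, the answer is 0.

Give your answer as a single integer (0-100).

Answer: 50

Derivation:
Op 1: a = malloc(4) -> a = 0; heap: [0-3 ALLOC][4-33 FREE]
Op 2: b = malloc(6) -> b = 4; heap: [0-3 ALLOC][4-9 ALLOC][10-33 FREE]
Op 3: c = malloc(7) -> c = 10; heap: [0-3 ALLOC][4-9 ALLOC][10-16 ALLOC][17-33 FREE]
Op 4: b = realloc(b, 6) -> b = 4; heap: [0-3 ALLOC][4-9 ALLOC][10-16 ALLOC][17-33 FREE]
Op 5: d = malloc(3) -> d = 17; heap: [0-3 ALLOC][4-9 ALLOC][10-16 ALLOC][17-19 ALLOC][20-33 FREE]
Op 6: free(a) -> (freed a); heap: [0-3 FREE][4-9 ALLOC][10-16 ALLOC][17-19 ALLOC][20-33 FREE]
Op 7: c = realloc(c, 12) -> c = 20; heap: [0-3 FREE][4-9 ALLOC][10-16 FREE][17-19 ALLOC][20-31 ALLOC][32-33 FREE]
Op 8: e = malloc(3) -> e = 0; heap: [0-2 ALLOC][3-3 FREE][4-9 ALLOC][10-16 FREE][17-19 ALLOC][20-31 ALLOC][32-33 FREE]
Op 9: free(e) -> (freed e); heap: [0-3 FREE][4-9 ALLOC][10-16 FREE][17-19 ALLOC][20-31 ALLOC][32-33 FREE]
Op 10: b = realloc(b, 11) -> b = 4; heap: [0-3 FREE][4-14 ALLOC][15-16 FREE][17-19 ALLOC][20-31 ALLOC][32-33 FREE]
Free blocks: [4 2 2] total_free=8 largest=4 -> 100*(8-4)/8 = 400/8 = 50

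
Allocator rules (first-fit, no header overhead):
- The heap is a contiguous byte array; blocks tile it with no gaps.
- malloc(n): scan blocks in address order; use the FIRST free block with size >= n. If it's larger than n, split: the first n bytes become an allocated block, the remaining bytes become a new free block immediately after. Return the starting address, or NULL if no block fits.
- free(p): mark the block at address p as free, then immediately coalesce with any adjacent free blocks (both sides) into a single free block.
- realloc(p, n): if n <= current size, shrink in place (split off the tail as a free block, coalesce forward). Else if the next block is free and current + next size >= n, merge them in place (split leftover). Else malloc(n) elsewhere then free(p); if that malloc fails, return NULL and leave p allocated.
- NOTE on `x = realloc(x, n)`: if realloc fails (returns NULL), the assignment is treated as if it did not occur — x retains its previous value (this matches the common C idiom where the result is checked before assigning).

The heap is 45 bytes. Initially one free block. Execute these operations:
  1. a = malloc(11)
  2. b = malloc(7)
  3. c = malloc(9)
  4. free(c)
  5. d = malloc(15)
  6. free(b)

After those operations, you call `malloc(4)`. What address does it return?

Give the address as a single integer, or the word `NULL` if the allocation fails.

Op 1: a = malloc(11) -> a = 0; heap: [0-10 ALLOC][11-44 FREE]
Op 2: b = malloc(7) -> b = 11; heap: [0-10 ALLOC][11-17 ALLOC][18-44 FREE]
Op 3: c = malloc(9) -> c = 18; heap: [0-10 ALLOC][11-17 ALLOC][18-26 ALLOC][27-44 FREE]
Op 4: free(c) -> (freed c); heap: [0-10 ALLOC][11-17 ALLOC][18-44 FREE]
Op 5: d = malloc(15) -> d = 18; heap: [0-10 ALLOC][11-17 ALLOC][18-32 ALLOC][33-44 FREE]
Op 6: free(b) -> (freed b); heap: [0-10 ALLOC][11-17 FREE][18-32 ALLOC][33-44 FREE]
malloc(4): first-fit scan over [0-10 ALLOC][11-17 FREE][18-32 ALLOC][33-44 FREE] -> 11

Answer: 11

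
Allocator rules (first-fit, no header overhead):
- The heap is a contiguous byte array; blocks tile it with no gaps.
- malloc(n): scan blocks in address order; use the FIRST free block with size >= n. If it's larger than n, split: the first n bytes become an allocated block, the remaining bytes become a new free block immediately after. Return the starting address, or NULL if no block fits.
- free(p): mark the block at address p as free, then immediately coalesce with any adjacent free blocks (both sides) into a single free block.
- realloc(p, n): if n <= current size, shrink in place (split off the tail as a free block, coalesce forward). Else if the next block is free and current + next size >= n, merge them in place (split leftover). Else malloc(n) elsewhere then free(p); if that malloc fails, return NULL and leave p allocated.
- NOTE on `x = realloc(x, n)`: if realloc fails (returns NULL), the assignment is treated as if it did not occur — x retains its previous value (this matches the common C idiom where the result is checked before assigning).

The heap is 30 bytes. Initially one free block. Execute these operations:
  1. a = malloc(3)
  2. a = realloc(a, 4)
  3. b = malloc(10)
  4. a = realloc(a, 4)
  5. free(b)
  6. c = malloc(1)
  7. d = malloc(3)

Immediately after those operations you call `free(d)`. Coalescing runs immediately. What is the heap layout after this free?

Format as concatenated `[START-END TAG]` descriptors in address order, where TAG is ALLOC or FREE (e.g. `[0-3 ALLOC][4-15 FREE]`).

Op 1: a = malloc(3) -> a = 0; heap: [0-2 ALLOC][3-29 FREE]
Op 2: a = realloc(a, 4) -> a = 0; heap: [0-3 ALLOC][4-29 FREE]
Op 3: b = malloc(10) -> b = 4; heap: [0-3 ALLOC][4-13 ALLOC][14-29 FREE]
Op 4: a = realloc(a, 4) -> a = 0; heap: [0-3 ALLOC][4-13 ALLOC][14-29 FREE]
Op 5: free(b) -> (freed b); heap: [0-3 ALLOC][4-29 FREE]
Op 6: c = malloc(1) -> c = 4; heap: [0-3 ALLOC][4-4 ALLOC][5-29 FREE]
Op 7: d = malloc(3) -> d = 5; heap: [0-3 ALLOC][4-4 ALLOC][5-7 ALLOC][8-29 FREE]
free(d): d = 5 -> block [5-7 ALLOC]; mark free, coalesce with adjacent free neighbors -> [0-3 ALLOC][4-4 ALLOC][5-29 FREE]

Answer: [0-3 ALLOC][4-4 ALLOC][5-29 FREE]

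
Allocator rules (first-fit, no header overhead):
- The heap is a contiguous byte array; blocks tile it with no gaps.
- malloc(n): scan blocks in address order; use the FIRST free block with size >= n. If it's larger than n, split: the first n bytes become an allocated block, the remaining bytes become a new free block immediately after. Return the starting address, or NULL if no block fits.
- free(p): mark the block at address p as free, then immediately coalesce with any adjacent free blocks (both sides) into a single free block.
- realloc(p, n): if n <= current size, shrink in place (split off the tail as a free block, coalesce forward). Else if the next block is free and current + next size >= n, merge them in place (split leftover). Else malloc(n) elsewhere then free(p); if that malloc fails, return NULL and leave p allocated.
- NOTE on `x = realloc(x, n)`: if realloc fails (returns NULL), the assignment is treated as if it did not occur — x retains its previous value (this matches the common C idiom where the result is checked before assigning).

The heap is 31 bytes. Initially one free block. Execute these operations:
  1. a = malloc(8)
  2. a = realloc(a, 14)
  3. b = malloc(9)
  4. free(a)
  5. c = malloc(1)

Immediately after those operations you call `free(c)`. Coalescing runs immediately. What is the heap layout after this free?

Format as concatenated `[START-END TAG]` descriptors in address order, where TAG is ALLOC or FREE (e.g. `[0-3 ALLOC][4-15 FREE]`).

Answer: [0-13 FREE][14-22 ALLOC][23-30 FREE]

Derivation:
Op 1: a = malloc(8) -> a = 0; heap: [0-7 ALLOC][8-30 FREE]
Op 2: a = realloc(a, 14) -> a = 0; heap: [0-13 ALLOC][14-30 FREE]
Op 3: b = malloc(9) -> b = 14; heap: [0-13 ALLOC][14-22 ALLOC][23-30 FREE]
Op 4: free(a) -> (freed a); heap: [0-13 FREE][14-22 ALLOC][23-30 FREE]
Op 5: c = malloc(1) -> c = 0; heap: [0-0 ALLOC][1-13 FREE][14-22 ALLOC][23-30 FREE]
free(c): c = 0 -> block [0-0 ALLOC]; mark free, coalesce with adjacent free neighbors -> [0-13 FREE][14-22 ALLOC][23-30 FREE]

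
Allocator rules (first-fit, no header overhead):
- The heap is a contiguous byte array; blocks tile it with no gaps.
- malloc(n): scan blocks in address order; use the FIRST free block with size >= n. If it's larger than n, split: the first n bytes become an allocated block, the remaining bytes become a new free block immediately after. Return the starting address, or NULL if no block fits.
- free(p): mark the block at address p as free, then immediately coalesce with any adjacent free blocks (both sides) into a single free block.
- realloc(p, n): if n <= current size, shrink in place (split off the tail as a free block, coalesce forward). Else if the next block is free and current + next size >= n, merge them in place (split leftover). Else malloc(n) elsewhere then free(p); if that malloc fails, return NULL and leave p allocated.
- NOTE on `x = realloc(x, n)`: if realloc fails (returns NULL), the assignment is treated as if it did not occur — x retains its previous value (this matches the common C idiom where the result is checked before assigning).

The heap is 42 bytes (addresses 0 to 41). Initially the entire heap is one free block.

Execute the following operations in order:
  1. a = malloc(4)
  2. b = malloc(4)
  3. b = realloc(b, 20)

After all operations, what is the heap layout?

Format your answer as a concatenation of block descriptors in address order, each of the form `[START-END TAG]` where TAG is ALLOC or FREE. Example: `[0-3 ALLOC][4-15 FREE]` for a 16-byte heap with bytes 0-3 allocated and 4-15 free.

Op 1: a = malloc(4) -> a = 0; heap: [0-3 ALLOC][4-41 FREE]
Op 2: b = malloc(4) -> b = 4; heap: [0-3 ALLOC][4-7 ALLOC][8-41 FREE]
Op 3: b = realloc(b, 20) -> b = 4; heap: [0-3 ALLOC][4-23 ALLOC][24-41 FREE]

Answer: [0-3 ALLOC][4-23 ALLOC][24-41 FREE]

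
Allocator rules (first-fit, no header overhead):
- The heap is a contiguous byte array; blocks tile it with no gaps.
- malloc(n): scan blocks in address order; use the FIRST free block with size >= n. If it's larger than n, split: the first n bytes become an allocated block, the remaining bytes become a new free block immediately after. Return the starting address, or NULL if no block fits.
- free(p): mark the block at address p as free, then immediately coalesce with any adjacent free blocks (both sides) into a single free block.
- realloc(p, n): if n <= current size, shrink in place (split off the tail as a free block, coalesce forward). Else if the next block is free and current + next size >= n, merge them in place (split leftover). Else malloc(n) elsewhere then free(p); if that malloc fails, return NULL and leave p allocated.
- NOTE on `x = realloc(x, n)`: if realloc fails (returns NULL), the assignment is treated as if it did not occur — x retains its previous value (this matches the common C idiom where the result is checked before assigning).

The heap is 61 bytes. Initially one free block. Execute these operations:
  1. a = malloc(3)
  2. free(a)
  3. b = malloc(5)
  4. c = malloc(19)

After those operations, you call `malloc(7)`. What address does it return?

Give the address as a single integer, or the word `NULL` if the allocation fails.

Op 1: a = malloc(3) -> a = 0; heap: [0-2 ALLOC][3-60 FREE]
Op 2: free(a) -> (freed a); heap: [0-60 FREE]
Op 3: b = malloc(5) -> b = 0; heap: [0-4 ALLOC][5-60 FREE]
Op 4: c = malloc(19) -> c = 5; heap: [0-4 ALLOC][5-23 ALLOC][24-60 FREE]
malloc(7): first-fit scan over [0-4 ALLOC][5-23 ALLOC][24-60 FREE] -> 24

Answer: 24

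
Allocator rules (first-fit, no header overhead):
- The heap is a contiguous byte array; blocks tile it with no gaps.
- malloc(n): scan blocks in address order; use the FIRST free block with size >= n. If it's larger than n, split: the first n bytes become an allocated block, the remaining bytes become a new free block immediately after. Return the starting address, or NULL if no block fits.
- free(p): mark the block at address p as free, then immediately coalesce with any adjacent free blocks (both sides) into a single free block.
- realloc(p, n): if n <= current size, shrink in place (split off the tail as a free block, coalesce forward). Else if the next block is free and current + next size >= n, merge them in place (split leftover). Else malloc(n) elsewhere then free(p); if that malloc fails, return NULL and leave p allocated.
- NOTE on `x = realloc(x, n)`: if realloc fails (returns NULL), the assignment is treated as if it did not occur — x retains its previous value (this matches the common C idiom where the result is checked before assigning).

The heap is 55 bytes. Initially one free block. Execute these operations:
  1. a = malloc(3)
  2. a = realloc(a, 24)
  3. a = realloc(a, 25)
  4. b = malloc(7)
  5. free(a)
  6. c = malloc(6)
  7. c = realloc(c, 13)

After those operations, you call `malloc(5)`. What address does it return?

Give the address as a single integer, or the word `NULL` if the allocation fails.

Op 1: a = malloc(3) -> a = 0; heap: [0-2 ALLOC][3-54 FREE]
Op 2: a = realloc(a, 24) -> a = 0; heap: [0-23 ALLOC][24-54 FREE]
Op 3: a = realloc(a, 25) -> a = 0; heap: [0-24 ALLOC][25-54 FREE]
Op 4: b = malloc(7) -> b = 25; heap: [0-24 ALLOC][25-31 ALLOC][32-54 FREE]
Op 5: free(a) -> (freed a); heap: [0-24 FREE][25-31 ALLOC][32-54 FREE]
Op 6: c = malloc(6) -> c = 0; heap: [0-5 ALLOC][6-24 FREE][25-31 ALLOC][32-54 FREE]
Op 7: c = realloc(c, 13) -> c = 0; heap: [0-12 ALLOC][13-24 FREE][25-31 ALLOC][32-54 FREE]
malloc(5): first-fit scan over [0-12 ALLOC][13-24 FREE][25-31 ALLOC][32-54 FREE] -> 13

Answer: 13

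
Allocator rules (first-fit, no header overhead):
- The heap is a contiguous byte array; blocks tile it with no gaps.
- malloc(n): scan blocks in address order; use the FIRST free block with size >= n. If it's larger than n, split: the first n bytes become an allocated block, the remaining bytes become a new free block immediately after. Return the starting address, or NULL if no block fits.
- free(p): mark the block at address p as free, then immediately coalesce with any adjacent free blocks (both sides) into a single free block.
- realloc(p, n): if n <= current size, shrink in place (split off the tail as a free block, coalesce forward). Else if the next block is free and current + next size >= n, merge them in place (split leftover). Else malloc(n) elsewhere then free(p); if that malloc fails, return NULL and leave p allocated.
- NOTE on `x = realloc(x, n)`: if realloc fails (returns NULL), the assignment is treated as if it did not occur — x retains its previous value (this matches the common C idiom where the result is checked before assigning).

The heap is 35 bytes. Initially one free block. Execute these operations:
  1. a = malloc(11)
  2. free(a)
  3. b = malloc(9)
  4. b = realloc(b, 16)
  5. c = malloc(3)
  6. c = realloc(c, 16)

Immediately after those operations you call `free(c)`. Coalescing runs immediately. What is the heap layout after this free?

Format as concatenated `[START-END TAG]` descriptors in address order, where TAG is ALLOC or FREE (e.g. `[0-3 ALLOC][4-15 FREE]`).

Answer: [0-15 ALLOC][16-34 FREE]

Derivation:
Op 1: a = malloc(11) -> a = 0; heap: [0-10 ALLOC][11-34 FREE]
Op 2: free(a) -> (freed a); heap: [0-34 FREE]
Op 3: b = malloc(9) -> b = 0; heap: [0-8 ALLOC][9-34 FREE]
Op 4: b = realloc(b, 16) -> b = 0; heap: [0-15 ALLOC][16-34 FREE]
Op 5: c = malloc(3) -> c = 16; heap: [0-15 ALLOC][16-18 ALLOC][19-34 FREE]
Op 6: c = realloc(c, 16) -> c = 16; heap: [0-15 ALLOC][16-31 ALLOC][32-34 FREE]
free(c): c = 16 -> block [16-31 ALLOC]; mark free, coalesce with adjacent free neighbors -> [0-15 ALLOC][16-34 FREE]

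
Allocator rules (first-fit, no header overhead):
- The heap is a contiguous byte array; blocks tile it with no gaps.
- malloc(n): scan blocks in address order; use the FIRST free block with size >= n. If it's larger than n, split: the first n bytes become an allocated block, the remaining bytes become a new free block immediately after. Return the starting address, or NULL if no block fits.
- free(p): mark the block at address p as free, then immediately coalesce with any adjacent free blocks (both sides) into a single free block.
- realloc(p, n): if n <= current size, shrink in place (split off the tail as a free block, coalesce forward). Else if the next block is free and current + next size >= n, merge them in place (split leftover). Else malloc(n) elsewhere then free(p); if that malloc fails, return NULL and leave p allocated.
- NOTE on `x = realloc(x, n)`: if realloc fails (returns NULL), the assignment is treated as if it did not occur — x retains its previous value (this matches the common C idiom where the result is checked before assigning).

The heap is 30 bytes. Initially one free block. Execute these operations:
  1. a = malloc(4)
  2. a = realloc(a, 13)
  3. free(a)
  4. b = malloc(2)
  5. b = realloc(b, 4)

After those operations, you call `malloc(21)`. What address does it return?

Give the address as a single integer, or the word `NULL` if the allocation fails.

Answer: 4

Derivation:
Op 1: a = malloc(4) -> a = 0; heap: [0-3 ALLOC][4-29 FREE]
Op 2: a = realloc(a, 13) -> a = 0; heap: [0-12 ALLOC][13-29 FREE]
Op 3: free(a) -> (freed a); heap: [0-29 FREE]
Op 4: b = malloc(2) -> b = 0; heap: [0-1 ALLOC][2-29 FREE]
Op 5: b = realloc(b, 4) -> b = 0; heap: [0-3 ALLOC][4-29 FREE]
malloc(21): first-fit scan over [0-3 ALLOC][4-29 FREE] -> 4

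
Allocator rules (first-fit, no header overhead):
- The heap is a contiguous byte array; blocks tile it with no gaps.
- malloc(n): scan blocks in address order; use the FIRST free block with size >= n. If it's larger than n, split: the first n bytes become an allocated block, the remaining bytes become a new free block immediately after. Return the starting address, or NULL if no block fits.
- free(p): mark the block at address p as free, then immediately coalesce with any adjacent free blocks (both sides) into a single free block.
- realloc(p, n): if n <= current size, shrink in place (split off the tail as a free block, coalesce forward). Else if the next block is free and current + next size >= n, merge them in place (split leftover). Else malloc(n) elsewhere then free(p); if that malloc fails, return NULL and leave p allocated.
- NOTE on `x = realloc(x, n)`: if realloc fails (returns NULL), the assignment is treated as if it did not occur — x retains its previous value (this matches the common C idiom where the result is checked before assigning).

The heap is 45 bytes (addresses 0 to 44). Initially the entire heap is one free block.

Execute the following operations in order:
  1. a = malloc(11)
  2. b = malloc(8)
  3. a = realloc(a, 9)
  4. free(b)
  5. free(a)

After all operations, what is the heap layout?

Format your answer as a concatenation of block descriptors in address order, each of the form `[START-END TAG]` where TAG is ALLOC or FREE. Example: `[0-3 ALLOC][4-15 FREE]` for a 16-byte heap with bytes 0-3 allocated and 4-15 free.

Answer: [0-44 FREE]

Derivation:
Op 1: a = malloc(11) -> a = 0; heap: [0-10 ALLOC][11-44 FREE]
Op 2: b = malloc(8) -> b = 11; heap: [0-10 ALLOC][11-18 ALLOC][19-44 FREE]
Op 3: a = realloc(a, 9) -> a = 0; heap: [0-8 ALLOC][9-10 FREE][11-18 ALLOC][19-44 FREE]
Op 4: free(b) -> (freed b); heap: [0-8 ALLOC][9-44 FREE]
Op 5: free(a) -> (freed a); heap: [0-44 FREE]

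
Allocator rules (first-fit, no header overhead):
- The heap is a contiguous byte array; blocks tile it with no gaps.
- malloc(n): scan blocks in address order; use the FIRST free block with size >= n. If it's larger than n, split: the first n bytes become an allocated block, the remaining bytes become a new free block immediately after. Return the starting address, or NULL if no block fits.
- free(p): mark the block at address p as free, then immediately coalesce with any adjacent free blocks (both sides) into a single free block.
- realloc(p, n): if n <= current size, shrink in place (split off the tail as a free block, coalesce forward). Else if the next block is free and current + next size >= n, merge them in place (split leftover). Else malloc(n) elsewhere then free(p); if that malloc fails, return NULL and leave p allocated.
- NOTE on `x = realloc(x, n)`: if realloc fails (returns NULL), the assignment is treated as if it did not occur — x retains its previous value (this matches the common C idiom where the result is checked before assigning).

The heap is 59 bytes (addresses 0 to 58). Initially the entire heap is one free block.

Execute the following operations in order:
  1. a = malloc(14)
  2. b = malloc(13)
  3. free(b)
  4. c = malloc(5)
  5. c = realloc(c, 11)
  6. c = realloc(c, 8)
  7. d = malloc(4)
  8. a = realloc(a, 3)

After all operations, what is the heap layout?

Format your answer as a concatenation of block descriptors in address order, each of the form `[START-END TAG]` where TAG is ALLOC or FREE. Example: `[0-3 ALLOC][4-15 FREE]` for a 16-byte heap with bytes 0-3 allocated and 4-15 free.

Op 1: a = malloc(14) -> a = 0; heap: [0-13 ALLOC][14-58 FREE]
Op 2: b = malloc(13) -> b = 14; heap: [0-13 ALLOC][14-26 ALLOC][27-58 FREE]
Op 3: free(b) -> (freed b); heap: [0-13 ALLOC][14-58 FREE]
Op 4: c = malloc(5) -> c = 14; heap: [0-13 ALLOC][14-18 ALLOC][19-58 FREE]
Op 5: c = realloc(c, 11) -> c = 14; heap: [0-13 ALLOC][14-24 ALLOC][25-58 FREE]
Op 6: c = realloc(c, 8) -> c = 14; heap: [0-13 ALLOC][14-21 ALLOC][22-58 FREE]
Op 7: d = malloc(4) -> d = 22; heap: [0-13 ALLOC][14-21 ALLOC][22-25 ALLOC][26-58 FREE]
Op 8: a = realloc(a, 3) -> a = 0; heap: [0-2 ALLOC][3-13 FREE][14-21 ALLOC][22-25 ALLOC][26-58 FREE]

Answer: [0-2 ALLOC][3-13 FREE][14-21 ALLOC][22-25 ALLOC][26-58 FREE]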